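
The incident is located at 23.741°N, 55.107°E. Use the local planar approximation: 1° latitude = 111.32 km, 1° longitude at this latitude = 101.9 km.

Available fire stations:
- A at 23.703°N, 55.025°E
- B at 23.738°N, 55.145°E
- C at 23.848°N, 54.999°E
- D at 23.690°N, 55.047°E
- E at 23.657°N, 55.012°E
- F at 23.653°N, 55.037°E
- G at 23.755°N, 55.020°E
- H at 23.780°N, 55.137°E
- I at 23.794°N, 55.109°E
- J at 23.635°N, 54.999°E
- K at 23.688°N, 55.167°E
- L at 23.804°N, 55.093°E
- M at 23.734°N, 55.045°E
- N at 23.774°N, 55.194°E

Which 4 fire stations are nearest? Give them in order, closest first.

Distances from 23.741°N, 55.107°E:
A: 9.366 km
B: 3.887 km
C: 16.217 km
D: 8.343 km
E: 13.459 km
F: 12.118 km
G: 9.001 km
H: 5.310 km
I: 5.903 km
J: 16.135 km
K: 8.497 km
L: 7.157 km
M: 6.366 km
N: 9.596 km
Sorted: B (3.887 km) < H (5.310 km) < I (5.903 km) < M (6.366 km) < L (7.157 km) < D (8.343 km) < …

B, H, I, M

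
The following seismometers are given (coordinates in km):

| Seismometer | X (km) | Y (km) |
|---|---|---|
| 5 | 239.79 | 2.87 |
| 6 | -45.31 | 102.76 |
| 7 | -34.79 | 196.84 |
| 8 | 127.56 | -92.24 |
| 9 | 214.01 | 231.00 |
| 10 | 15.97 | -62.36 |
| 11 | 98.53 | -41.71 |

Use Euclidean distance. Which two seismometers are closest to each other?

Pairwise distances:
8–11: √((-29.03)² + (50.53)²) = √(842.7409 + 2553.2809) = 58.28 km
10–11: √((82.56)² + (20.65)²) = √(6816.1536 + 426.4225) = 85.10 km
6–7: √((10.52)² + (94.08)²) = √(110.6704 + 8851.0464) = 94.67 km
8–10: √((-111.59)² + (29.88)²) = √(12452.3281 + 892.8144) = 115.52 km
5–8: √((-112.23)² + (-95.11)²) = √(12595.5729 + 9045.9121) = 147.11 km
5–11: √((-141.26)² + (-44.58)²) = √(19954.3876 + 1987.3764) = 148.13 km
6–10: √((61.28)² + (-165.12)²) = √(3755.2384 + 27264.6144) = 176.12 km
6–11: √((143.84)² + (-144.47)²) = √(20689.9456 + 20871.5809) = 203.87 km
5–9: √((-25.78)² + (228.13)²) = √(664.6084 + 52043.2969) = 229.58 km
5–10: √((-223.82)² + (-65.23)²) = √(50095.3924 + 4254.9529) = 233.13 km
7–9: √((248.80)² + (34.16)²) = √(61901.4400 + 1166.9056) = 251.13 km
6–8: √((172.87)² + (-195.00)²) = √(29884.0369 + 38025.0000) = 260.59 km
7–10: √((50.76)² + (-259.20)²) = √(2576.5776 + 67184.6400) = 264.12 km
7–11: √((133.32)² + (-238.55)²) = √(17774.2224 + 56906.1025) = 273.28 km
6–9: √((259.32)² + (128.24)²) = √(67246.8624 + 16445.4976) = 289.30 km
9–11: √((-115.48)² + (-272.71)²) = √(13335.6304 + 74370.7441) = 296.15 km
5–6: √((-285.10)² + (99.89)²) = √(81282.0100 + 9978.0121) = 302.09 km
7–8: √((162.35)² + (-289.08)²) = √(26357.5225 + 83567.2464) = 331.55 km
8–9: √((86.45)² + (323.24)²) = √(7473.6025 + 104484.0976) = 334.60 km
5–7: √((-274.58)² + (193.97)²) = √(75394.1764 + 37624.3609) = 336.18 km
9–10: √((-198.04)² + (-293.36)²) = √(39219.8416 + 86060.0896) = 353.95 km
Closest pair: 8–11 at 58.28 km.

8 and 11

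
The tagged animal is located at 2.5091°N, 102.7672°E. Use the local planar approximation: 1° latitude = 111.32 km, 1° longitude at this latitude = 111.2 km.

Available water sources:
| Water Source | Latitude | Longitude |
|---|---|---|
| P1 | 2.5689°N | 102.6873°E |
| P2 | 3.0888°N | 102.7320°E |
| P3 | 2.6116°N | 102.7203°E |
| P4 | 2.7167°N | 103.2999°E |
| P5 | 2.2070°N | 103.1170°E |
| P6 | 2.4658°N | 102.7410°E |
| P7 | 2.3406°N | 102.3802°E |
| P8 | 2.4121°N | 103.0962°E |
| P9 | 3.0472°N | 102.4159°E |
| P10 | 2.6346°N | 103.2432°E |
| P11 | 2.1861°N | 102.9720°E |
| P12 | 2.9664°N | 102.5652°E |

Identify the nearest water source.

Distances from 2.5091°N, 102.7672°E:
P1: √((0.0598·111.32)² + (-0.0799·111.2)²) = √(44.314797 + 78.941093) = 11.1021 km
P2: √((0.5797·111.32)² + (-0.0352·111.2)²) = √(4164.405353 + 15.321275) = 64.6508 km
P3: √((0.1025·111.32)² + (-0.0469·111.2)²) = √(130.194946 + 27.199145) = 12.5457 km
P4: √((0.2076·111.32)² + (0.5327·111.2)²) = √(534.073579 + 3508.932129) = 63.5846 km
P5: √((-0.3021·111.32)² + (0.3498·111.2)²) = √(1130.961565 + 1513.035733) = 51.4198 km
P6: √((-0.0433·111.32)² + (-0.0262·111.2)²) = √(23.233904 + 8.488133) = 5.6322 km
P7: √((-0.1685·111.32)² + (-0.3870·111.2)²) = √(351.840805 + 1851.959583) = 46.9447 km
P8: √((-0.0970·111.32)² + (0.3290·111.2)²) = √(116.597668 + 1338.447591) = 38.1451 km
P9: √((0.5381·111.32)² + (-0.3513·111.2)²) = √(3588.164783 + 1526.039848) = 71.5137 km
P10: √((0.1255·111.32)² + (0.4760·111.2)²) = √(195.179341 + 2801.711933) = 54.7439 km
P11: √((-0.3230·111.32)² + (0.2048·111.2)²) = √(1292.859824 + 518.644145) = 42.5618 km
P12: √((0.4573·111.32)² + (-0.2020·111.2)²) = √(2591.485589 + 504.559414) = 55.6421 km
Minimum: P6 at 5.6322 km.

P6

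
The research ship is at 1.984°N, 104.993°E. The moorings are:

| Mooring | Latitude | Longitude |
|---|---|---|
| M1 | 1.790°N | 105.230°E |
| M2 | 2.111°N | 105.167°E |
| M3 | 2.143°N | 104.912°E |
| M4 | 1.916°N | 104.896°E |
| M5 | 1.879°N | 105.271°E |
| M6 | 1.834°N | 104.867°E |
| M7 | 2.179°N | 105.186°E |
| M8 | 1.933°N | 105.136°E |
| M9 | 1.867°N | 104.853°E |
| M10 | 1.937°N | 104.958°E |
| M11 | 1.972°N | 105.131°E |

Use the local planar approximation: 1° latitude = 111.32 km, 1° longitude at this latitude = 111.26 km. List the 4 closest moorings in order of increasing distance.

M10, M4, M11, M8

Distances from 1.984°N, 104.993°E:
M1: √((-0.194·111.32)² + (0.237·111.26)²) = √(466.39067 + 695.30412) = 34.084 km
M2: √((0.127·111.32)² + (0.174·111.26)²) = √(199.87286 + 374.78017) = 23.972 km
M3: √((0.159·111.32)² + (-0.081·111.26)²) = √(313.28575 + 81.21723) = 19.862 km
M4: √((-0.068·111.32)² + (-0.097·111.26)²) = √(57.30127 + 116.47201) = 13.182 km
M5: √((-0.105·111.32)² + (0.278·111.26)²) = √(136.62337 + 956.68222) = 33.065 km
M6: √((-0.150·111.32)² + (-0.126·111.26)²) = √(278.82320 + 196.52563) = 21.802 km
M7: √((0.195·111.32)² + (0.193·111.26)²) = √(471.21121 + 461.09746) = 30.534 km
M8: √((-0.051·111.32)² + (0.143·111.26)²) = √(32.23196 + 253.13383) = 16.893 km
M9: √((-0.117·111.32)² + (-0.140·111.26)²) = √(169.63604 + 242.62424) = 20.304 km
M10: √((-0.047·111.32)² + (-0.035·111.26)²) = √(27.37424 + 15.16401) = 6.522 km
M11: √((-0.012·111.32)² + (0.138·111.26)²) = √(1.78447 + 235.74163) = 15.412 km
Sorted: M10 (6.522 km) < M4 (13.182 km) < M11 (15.412 km) < M8 (16.893 km) < M3 (19.862 km) < M9 (20.304 km) < …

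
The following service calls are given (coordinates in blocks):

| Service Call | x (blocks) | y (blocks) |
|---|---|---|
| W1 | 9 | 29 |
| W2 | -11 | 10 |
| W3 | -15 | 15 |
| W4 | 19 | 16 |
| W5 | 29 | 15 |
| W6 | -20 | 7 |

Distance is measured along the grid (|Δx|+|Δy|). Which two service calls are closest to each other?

W2 and W3

Pairwise distances:
W2–W3: |-4| + |5| = 4 + 5 = 9 blocks
W4–W5: |10| + |-1| = 10 + 1 = 11 blocks
W2–W6: |-9| + |-3| = 9 + 3 = 12 blocks
W3–W6: |-5| + |-8| = 5 + 8 = 13 blocks
W1–W4: |10| + |-13| = 10 + 13 = 23 blocks
W1–W5: |20| + |-14| = 20 + 14 = 34 blocks
W3–W4: |34| + |1| = 34 + 1 = 35 blocks
W2–W4: |30| + |6| = 30 + 6 = 36 blocks
W1–W3: |-24| + |-14| = 24 + 14 = 38 blocks
W1–W2: |-20| + |-19| = 20 + 19 = 39 blocks
W3–W5: |44| + |0| = 44 + 0 = 44 blocks
W2–W5: |40| + |5| = 40 + 5 = 45 blocks
W4–W6: |-39| + |-9| = 39 + 9 = 48 blocks
W1–W6: |-29| + |-22| = 29 + 22 = 51 blocks
W5–W6: |-49| + |-8| = 49 + 8 = 57 blocks
Closest pair: W2–W3 at 9 blocks.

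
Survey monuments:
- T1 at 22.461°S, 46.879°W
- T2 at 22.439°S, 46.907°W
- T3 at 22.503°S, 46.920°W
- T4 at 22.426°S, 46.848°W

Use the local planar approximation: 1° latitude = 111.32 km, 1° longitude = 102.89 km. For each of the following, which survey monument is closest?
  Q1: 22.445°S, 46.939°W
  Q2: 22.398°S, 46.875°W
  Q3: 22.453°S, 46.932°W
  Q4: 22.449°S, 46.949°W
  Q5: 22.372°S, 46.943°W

Q1→T2; Q2→T4; Q3→T2; Q4→T2; Q5→T2

Q1 at 22.445°S, 46.939°W:
  T1: 6.425 km
  T2: 3.360 km
  T3: 6.746 km
  T4: 9.599 km
  → nearest: T2 (3.360 km)
Q2 at 22.398°S, 46.875°W:
  T1: 7.025 km
  T2: 5.628 km
  T3: 12.572 km
  T4: 4.175 km
  → nearest: T4 (4.175 km)
Q3 at 22.453°S, 46.932°W:
  T1: 5.525 km
  T2: 3.008 km
  T3: 5.701 km
  T4: 9.150 km
  → nearest: T2 (3.008 km)
Q4 at 22.449°S, 46.949°W:
  T1: 7.325 km
  T2: 4.462 km
  T3: 6.711 km
  T4: 10.703 km
  → nearest: T2 (4.462 km)
Q5 at 22.372°S, 46.943°W:
  T1: 11.896 km
  T2: 8.328 km
  T3: 14.774 km
  T4: 11.475 km
  → nearest: T2 (8.328 km)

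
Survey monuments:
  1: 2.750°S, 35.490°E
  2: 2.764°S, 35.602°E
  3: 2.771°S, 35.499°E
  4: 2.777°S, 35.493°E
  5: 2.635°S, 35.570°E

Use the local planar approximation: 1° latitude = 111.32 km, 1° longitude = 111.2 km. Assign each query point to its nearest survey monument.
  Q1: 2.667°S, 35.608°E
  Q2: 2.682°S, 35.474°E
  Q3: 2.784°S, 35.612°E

Q1→5; Q2→1; Q3→2

Q1 at 2.667°S, 35.608°E:
  1: 16.048 km
  2: 10.819 km
  3: 16.761 km
  4: 17.705 km
  5: 5.527 km
  → nearest: 5 (5.527 km)
Q2 at 2.682°S, 35.474°E:
  1: 7.776 km
  2: 16.909 km
  3: 10.290 km
  4: 10.784 km
  5: 11.888 km
  → nearest: 1 (7.776 km)
Q3 at 2.784°S, 35.612°E:
  1: 14.084 km
  2: 2.489 km
  3: 12.649 km
  4: 13.256 km
  5: 17.232 km
  → nearest: 2 (2.489 km)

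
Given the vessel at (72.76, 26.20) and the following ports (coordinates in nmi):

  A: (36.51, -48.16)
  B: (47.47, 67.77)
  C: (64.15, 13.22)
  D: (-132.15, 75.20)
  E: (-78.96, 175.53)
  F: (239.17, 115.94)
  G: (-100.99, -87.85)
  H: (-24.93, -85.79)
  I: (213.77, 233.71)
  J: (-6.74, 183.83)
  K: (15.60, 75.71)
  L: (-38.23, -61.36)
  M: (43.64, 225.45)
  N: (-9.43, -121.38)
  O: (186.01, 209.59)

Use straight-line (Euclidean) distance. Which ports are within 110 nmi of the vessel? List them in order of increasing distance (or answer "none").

C, B, K, A

Distances from (72.76, 26.20):
A: √((-36.25)² + (-74.36)²) = √(1314.0625 + 5529.4096) = 82.73 nmi
B: √((-25.29)² + (41.57)²) = √(639.5841 + 1728.0649) = 48.66 nmi
C: √((-8.61)² + (-12.98)²) = √(74.1321 + 168.4804) = 15.58 nmi
D: √((-204.91)² + (49.00)²) = √(41988.1081 + 2401.0000) = 210.69 nmi
E: √((-151.72)² + (149.33)²) = √(23018.9584 + 22299.4489) = 212.88 nmi
F: √((166.41)² + (89.74)²) = √(27692.2881 + 8053.2676) = 189.06 nmi
G: √((-173.75)² + (-114.05)²) = √(30189.0625 + 13007.4025) = 207.84 nmi
H: √((-97.69)² + (-111.99)²) = √(9543.3361 + 12541.7601) = 148.61 nmi
I: √((141.01)² + (207.51)²) = √(19883.8201 + 43060.4001) = 250.89 nmi
J: √((-79.50)² + (157.63)²) = √(6320.2500 + 24847.2169) = 176.54 nmi
K: √((-57.16)² + (49.51)²) = √(3267.2656 + 2451.2401) = 75.62 nmi
L: √((-110.99)² + (-87.56)²) = √(12318.7801 + 7666.7536) = 141.37 nmi
M: √((-29.12)² + (199.25)²) = √(847.9744 + 39700.5625) = 201.37 nmi
N: √((-82.19)² + (-147.58)²) = √(6755.1961 + 21779.8564) = 168.92 nmi
O: √((113.25)² + (183.39)²) = √(12825.5625 + 33631.8921) = 215.54 nmi
Threshold 110 nmi: C (15.58 nmi), B (48.66 nmi), K (75.62 nmi), A (82.73 nmi) are within range.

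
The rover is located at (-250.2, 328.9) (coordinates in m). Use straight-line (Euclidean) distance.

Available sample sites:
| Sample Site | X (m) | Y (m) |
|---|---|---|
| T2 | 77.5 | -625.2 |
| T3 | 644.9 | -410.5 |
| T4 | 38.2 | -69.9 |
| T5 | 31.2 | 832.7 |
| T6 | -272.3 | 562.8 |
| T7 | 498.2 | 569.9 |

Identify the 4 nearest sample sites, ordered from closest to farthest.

Distances from (-250.2, 328.9):
T2: 1008.8 m
T3: 1161.0 m
T4: 492.2 m
T5: 577.1 m
T6: 234.9 m
T7: 786.2 m
Sorted: T6 (234.9 m) < T4 (492.2 m) < T5 (577.1 m) < T7 (786.2 m) < T2 (1008.8 m) < T3 (1161.0 m)

T6, T4, T5, T7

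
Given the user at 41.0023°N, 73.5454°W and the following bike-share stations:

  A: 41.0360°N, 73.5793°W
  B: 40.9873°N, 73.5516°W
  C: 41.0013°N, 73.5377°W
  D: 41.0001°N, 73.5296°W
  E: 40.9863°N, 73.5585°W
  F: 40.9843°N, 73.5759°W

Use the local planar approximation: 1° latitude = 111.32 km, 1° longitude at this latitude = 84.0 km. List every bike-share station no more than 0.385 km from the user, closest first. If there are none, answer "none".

Distances from 41.0023°N, 73.5454°W:
A: 4.7098 km
B: 1.7491 km
C: 0.6563 km
D: 1.3496 km
E: 2.0936 km
F: 3.2525 km
Threshold 0.385 km: none within range.

none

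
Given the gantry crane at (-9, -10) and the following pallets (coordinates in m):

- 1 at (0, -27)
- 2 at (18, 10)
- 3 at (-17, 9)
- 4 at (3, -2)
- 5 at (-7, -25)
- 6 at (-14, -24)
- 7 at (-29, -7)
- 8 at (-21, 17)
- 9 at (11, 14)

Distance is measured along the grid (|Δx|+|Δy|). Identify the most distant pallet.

Distances from (-9, -10):
1: 26 m
2: 47 m
3: 27 m
4: 20 m
5: 17 m
6: 19 m
7: 23 m
8: 39 m
9: 44 m
Maximum: 2 at 47 m.

2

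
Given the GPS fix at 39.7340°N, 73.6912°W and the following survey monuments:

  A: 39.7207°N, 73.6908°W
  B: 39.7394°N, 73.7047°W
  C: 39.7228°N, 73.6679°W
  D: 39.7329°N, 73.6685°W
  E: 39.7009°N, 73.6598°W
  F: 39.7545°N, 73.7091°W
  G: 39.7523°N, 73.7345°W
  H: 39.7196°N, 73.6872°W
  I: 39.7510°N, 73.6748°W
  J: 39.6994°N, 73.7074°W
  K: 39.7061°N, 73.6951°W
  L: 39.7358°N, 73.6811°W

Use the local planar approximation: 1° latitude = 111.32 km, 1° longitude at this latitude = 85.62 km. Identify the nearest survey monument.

Distances from 39.7340°N, 73.6912°W:
A: 1.4810 km
B: 1.3028 km
C: 2.3525 km
D: 1.9474 km
E: 4.5612 km
F: 2.7489 km
G: 4.2302 km
H: 1.6392 km
I: 2.3565 km
J: 4.0938 km
K: 3.1237 km
L: 0.8877 km
Minimum: L at 0.8877 km.

L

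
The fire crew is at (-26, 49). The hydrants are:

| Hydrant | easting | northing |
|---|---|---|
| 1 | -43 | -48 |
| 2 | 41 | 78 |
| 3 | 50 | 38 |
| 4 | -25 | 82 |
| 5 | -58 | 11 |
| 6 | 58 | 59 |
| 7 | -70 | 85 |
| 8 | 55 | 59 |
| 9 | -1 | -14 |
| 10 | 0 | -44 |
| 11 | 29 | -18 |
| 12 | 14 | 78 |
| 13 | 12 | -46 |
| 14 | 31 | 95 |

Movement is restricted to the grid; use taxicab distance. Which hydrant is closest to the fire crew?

Distances from (-26, 49):
1: |-17| + |-97| = 17 + 97 = 114
2: |67| + |29| = 67 + 29 = 96
3: |76| + |-11| = 76 + 11 = 87
4: |1| + |33| = 1 + 33 = 34
5: |-32| + |-38| = 32 + 38 = 70
6: |84| + |10| = 84 + 10 = 94
7: |-44| + |36| = 44 + 36 = 80
8: |81| + |10| = 81 + 10 = 91
9: |25| + |-63| = 25 + 63 = 88
10: |26| + |-93| = 26 + 93 = 119
11: |55| + |-67| = 55 + 67 = 122
12: |40| + |29| = 40 + 29 = 69
13: |38| + |-95| = 38 + 95 = 133
14: |57| + |46| = 57 + 46 = 103
Minimum: 4 at 34.

4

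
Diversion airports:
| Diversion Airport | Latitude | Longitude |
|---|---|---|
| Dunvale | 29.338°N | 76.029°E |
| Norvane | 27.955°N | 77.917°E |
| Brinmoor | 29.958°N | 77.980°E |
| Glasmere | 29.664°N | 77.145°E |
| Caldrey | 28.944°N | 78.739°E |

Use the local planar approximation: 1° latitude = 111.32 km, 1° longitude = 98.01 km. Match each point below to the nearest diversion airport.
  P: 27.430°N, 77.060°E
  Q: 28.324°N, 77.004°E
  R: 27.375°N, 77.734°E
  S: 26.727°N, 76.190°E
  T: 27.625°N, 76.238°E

P→Norvane; Q→Norvane; R→Norvane; S→Norvane; T→Norvane

P at 27.430°N, 77.060°E:
  Dunvale: √((1.908·111.32)² + (-1.031·98.01)²) = √(45113.14829 + 10210.76095) = 235.210 km
  Norvane: √((0.525·111.32)² + (0.857·98.01)²) = √(3415.58425 + 7055.08779) = 102.326 km
  Brinmoor: √((2.528·111.32)² + (0.920·98.01)²) = √(79195.50538 + 8130.48463) = 295.510 km
  Glasmere: √((2.234·111.32)² + (0.085·98.01)²) = √(61846.15904 + 69.40306) = 248.828 km
  Caldrey: √((1.514·111.32)² + (1.679·98.01)²) = √(28405.21924 + 27079.59537) = 235.552 km
  → nearest: Norvane (102.326 km)
Q at 28.324°N, 77.004°E:
  Dunvale: √((1.014·111.32)² + (-0.975·98.01)²) = √(12741.55125 + 9131.66582) = 147.896 km
  Norvane: √((-0.369·111.32)² + (0.913·98.01)²) = √(1687.32650 + 8007.23055) = 98.461 km
  Brinmoor: √((1.634·111.32)² + (0.976·98.01)²) = √(33086.47495 + 9150.40705) = 205.516 km
  Glasmere: √((1.340·111.32)² + (0.141·98.01)²) = √(22251.33089 + 190.97609) = 149.808 km
  Caldrey: √((0.620·111.32)² + (1.735·98.01)²) = √(4763.53954 + 28916.10124) = 183.520 km
  → nearest: Norvane (98.461 km)
R at 27.375°N, 77.734°E:
  Dunvale: √((1.963·111.32)² + (-1.705·98.01)²) = √(47751.49737 + 27924.76616) = 275.093 km
  Norvane: √((0.580·111.32)² + (0.183·98.01)²) = √(4168.71670 + 321.69400) = 67.011 km
  Brinmoor: √((2.583·111.32)² + (0.246·98.01)²) = √(82678.99856 + 581.31428) = 288.549 km
  Glasmere: √((2.289·111.32)² + (-0.589·98.01)²) = √(64928.89034 + 3332.50928) = 261.269 km
  Caldrey: √((1.569·111.32)² + (1.005·98.01)²) = √(30506.49287 + 9702.25985) = 200.521 km
  → nearest: Norvane (67.011 km)
S at 26.727°N, 76.190°E:
  Dunvale: √((2.611·111.32)² + (-0.161·98.01)²) = √(84481.21262 + 248.99609) = 291.085 km
  Norvane: √((1.228·111.32)² + (1.727·98.01)²) = √(18687.15246 + 28650.05457) = 217.571 km
  Brinmoor: √((3.231·111.32)² + (1.790·98.01)²) = √(129366.04808 + 30778.45676) = 400.181 km
  Glasmere: √((2.937·111.32)² + (0.955·98.01)²) = √(106894.23619 + 8760.87576) = 340.081 km
  Caldrey: √((2.217·111.32)² + (2.549·98.01)²) = √(60908.48280 + 62413.77476) = 351.173 km
  → nearest: Norvane (217.571 km)
T at 27.625°N, 76.238°E:
  Dunvale: √((1.713·111.32)² + (-0.209·98.01)²) = √(36363.11850 + 419.59794) = 191.788 km
  Norvane: √((0.330·111.32)² + (1.679·98.01)²) = √(1349.50431 + 27079.59537) = 168.609 km
  Brinmoor: √((2.333·111.32)² + (1.742·98.01)²) = √(67449.05556 + 29149.90070) = 310.804 km
  Glasmere: √((2.039·111.32)² + (0.907·98.01)²) = √(51520.59226 + 7902.33347) = 243.768 km
  Caldrey: √((1.319·111.32)² + (2.501·98.01)²) = √(21559.36605 + 60085.29003) = 285.735 km
  → nearest: Norvane (168.609 km)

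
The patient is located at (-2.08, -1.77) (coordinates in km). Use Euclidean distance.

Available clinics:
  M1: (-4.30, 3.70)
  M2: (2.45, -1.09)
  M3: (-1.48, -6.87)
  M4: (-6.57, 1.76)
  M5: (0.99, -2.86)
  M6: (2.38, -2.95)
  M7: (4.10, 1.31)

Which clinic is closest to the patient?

M5

Distances from (-2.08, -1.77):
M1: 5.90 km
M2: 4.58 km
M3: 5.14 km
M4: 5.71 km
M5: 3.26 km
M6: 4.61 km
M7: 6.90 km
Minimum: M5 at 3.26 km.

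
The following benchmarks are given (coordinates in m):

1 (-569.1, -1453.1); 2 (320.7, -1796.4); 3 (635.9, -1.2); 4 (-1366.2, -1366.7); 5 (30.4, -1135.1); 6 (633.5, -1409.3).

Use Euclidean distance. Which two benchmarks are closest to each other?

Pairwise distances:
2–6: √((312.8)² + (387.1)²) = √(97843.840 + 149846.410) = 497.7 m
5–6: √((603.1)² + (-274.2)²) = √(363729.610 + 75185.640) = 662.5 m
1–5: √((599.5)² + (318.0)²) = √(359400.250 + 101124.000) = 678.6 m
2–5: √((-290.3)² + (661.3)²) = √(84274.090 + 437317.690) = 722.2 m
1–4: √((-797.1)² + (86.4)²) = √(635368.410 + 7464.960) = 801.8 m
1–2: √((889.8)² + (-343.3)²) = √(791744.040 + 117854.890) = 953.7 m
1–6: √((1202.6)² + (43.8)²) = √(1446246.760 + 1918.440) = 1203.4 m
3–5: √((-605.5)² + (-1133.9)²) = √(366630.250 + 1285729.210) = 1285.4 m
3–6: √((-2.4)² + (-1408.1)²) = √(5.760 + 1982745.610) = 1408.1 m
4–5: √((1396.6)² + (231.6)²) = √(1950491.560 + 53638.560) = 1415.7 m
2–4: √((-1686.9)² + (429.7)²) = √(2845631.610 + 184642.090) = 1740.8 m
2–3: √((315.2)² + (1795.2)²) = √(99351.040 + 3222743.040) = 1822.7 m
1–3: √((1205.0)² + (1451.9)²) = √(1452025.000 + 2108013.610) = 1886.8 m
4–6: √((1999.7)² + (-42.6)²) = √(3998800.090 + 1814.760) = 2000.2 m
3–4: √((-2002.1)² + (-1365.5)²) = √(4008404.410 + 1864590.250) = 2423.4 m
Closest pair: 2–6 at 497.7 m.

2 and 6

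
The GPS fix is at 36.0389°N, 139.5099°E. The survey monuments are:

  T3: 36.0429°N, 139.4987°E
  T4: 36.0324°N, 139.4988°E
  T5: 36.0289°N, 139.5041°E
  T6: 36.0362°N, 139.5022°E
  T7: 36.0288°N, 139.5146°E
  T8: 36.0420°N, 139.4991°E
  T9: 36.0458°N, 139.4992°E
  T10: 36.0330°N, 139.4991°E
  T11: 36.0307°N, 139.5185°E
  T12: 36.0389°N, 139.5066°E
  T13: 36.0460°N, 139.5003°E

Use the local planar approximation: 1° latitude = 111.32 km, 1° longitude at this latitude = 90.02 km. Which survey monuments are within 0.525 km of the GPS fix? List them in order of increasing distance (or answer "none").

Distances from 36.0389°N, 139.5099°E:
T3: √((0.0040·111.32)² + (-0.0112·90.02)²) = √(0.198274 + 1.016516) = 1.1022 km
T4: √((-0.0065·111.32)² + (-0.0111·90.02)²) = √(0.523568 + 0.998445) = 1.2337 km
T5: √((-0.0100·111.32)² + (-0.0058·90.02)²) = √(1.239214 + 0.272605) = 1.2296 km
T6: √((-0.0027·111.32)² + (-0.0077·90.02)²) = √(0.090339 + 0.480462) = 0.7555 km
T7: √((-0.0101·111.32)² + (0.0047·90.02)²) = √(1.264122 + 0.179009) = 1.2013 km
T8: √((0.0031·111.32)² + (-0.0108·90.02)²) = √(0.119088 + 0.945204) = 1.0316 km
T9: √((0.0069·111.32)² + (-0.0107·90.02)²) = √(0.589990 + 0.927781) = 1.2320 km
T10: √((-0.0059·111.32)² + (-0.0108·90.02)²) = √(0.431370 + 0.945204) = 1.1733 km
T11: √((-0.0082·111.32)² + (0.0086·90.02)²) = √(0.833248 + 0.599342) = 1.1969 km
T12: √((0.0000·111.32)² + (-0.0033·90.02)²) = √(0.000000 + 0.088248) = 0.2971 km
T13: √((0.0071·111.32)² + (-0.0096·90.02)²) = √(0.624688 + 0.746828) = 1.1711 km
Threshold 0.525 km: T12 (0.2971 km) is within range.

T12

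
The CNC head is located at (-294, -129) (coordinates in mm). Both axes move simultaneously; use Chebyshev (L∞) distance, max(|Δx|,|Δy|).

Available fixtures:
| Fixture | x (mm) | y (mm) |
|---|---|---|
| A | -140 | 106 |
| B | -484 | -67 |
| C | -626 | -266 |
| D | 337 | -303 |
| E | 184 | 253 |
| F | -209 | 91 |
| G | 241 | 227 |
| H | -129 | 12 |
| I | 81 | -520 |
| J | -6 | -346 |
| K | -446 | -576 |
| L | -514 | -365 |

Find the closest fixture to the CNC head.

H

Distances from (-294, -129):
A: 235 mm
B: 190 mm
C: 332 mm
D: 631 mm
E: 478 mm
F: 220 mm
G: 535 mm
H: 165 mm
I: 391 mm
J: 288 mm
K: 447 mm
L: 236 mm
Minimum: H at 165 mm.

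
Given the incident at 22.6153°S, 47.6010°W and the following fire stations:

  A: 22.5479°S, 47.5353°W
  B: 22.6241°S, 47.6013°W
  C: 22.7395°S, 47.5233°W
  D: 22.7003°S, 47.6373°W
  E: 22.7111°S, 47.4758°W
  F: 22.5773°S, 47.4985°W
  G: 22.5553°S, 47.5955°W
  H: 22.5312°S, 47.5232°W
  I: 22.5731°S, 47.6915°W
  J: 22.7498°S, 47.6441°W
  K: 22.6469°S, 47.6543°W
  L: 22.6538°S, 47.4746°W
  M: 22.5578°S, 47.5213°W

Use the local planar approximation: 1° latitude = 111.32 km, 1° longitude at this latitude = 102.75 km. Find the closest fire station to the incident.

Distances from 22.6153°S, 47.6010°W:
A: 10.0929 km
B: 0.9801 km
C: 15.9655 km
D: 10.1708 km
E: 16.7099 km
F: 11.3497 km
G: 6.7031 km
H: 12.3106 km
I: 10.4181 km
J: 15.6137 km
K: 6.5090 km
L: 13.6765 km
M: 10.3939 km
Minimum: B at 0.9801 km.

B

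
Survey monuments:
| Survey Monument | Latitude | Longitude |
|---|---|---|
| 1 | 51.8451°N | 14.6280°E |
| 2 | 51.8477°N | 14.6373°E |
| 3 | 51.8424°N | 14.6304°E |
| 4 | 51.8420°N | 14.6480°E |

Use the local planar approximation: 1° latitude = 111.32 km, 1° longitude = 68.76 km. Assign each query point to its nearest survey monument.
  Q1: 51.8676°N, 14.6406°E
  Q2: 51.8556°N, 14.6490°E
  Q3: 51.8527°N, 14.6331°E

Q1 at 51.8676°N, 14.6406°E:
  1: √((-0.0225·111.32)² + (-0.0126·68.76)²) = √(6.273522 + 0.750607) = 2.6503 km
  2: √((-0.0199·111.32)² + (-0.0033·68.76)²) = √(4.907412 + 0.051487) = 2.2269 km
  3: √((-0.0252·111.32)² + (-0.0102·68.76)²) = √(7.869506 + 0.491895) = 2.8916 km
  4: √((-0.0256·111.32)² + (0.0074·68.76)²) = √(8.121314 + 0.258902) = 2.8949 km
  → nearest: 2 (2.2269 km)
Q2 at 51.8556°N, 14.6490°E:
  1: √((-0.0105·111.32)² + (-0.0210·68.76)²) = √(1.366234 + 2.085020) = 1.8578 km
  2: √((-0.0079·111.32)² + (-0.0117·68.76)²) = √(0.773394 + 0.647207) = 1.1919 km
  3: √((-0.0132·111.32)² + (-0.0186·68.76)²) = √(2.159207 + 1.635677) = 1.9480 km
  4: √((-0.0136·111.32)² + (-0.0010·68.76)²) = √(2.292051 + 0.004728) = 1.5155 km
  → nearest: 2 (1.1919 km)
Q3 at 51.8527°N, 14.6331°E:
  1: √((-0.0076·111.32)² + (-0.0051·68.76)²) = √(0.715770 + 0.122974) = 0.9158 km
  2: √((-0.0050·111.32)² + (0.0042·68.76)²) = √(0.309804 + 0.083401) = 0.6271 km
  3: √((-0.0103·111.32)² + (-0.0027·68.76)²) = √(1.314682 + 0.034467) = 1.1615 km
  4: √((-0.0107·111.32)² + (0.0149·68.76)²) = √(1.418776 + 1.049649) = 1.5711 km
  → nearest: 2 (0.6271 km)

Q1→2; Q2→2; Q3→2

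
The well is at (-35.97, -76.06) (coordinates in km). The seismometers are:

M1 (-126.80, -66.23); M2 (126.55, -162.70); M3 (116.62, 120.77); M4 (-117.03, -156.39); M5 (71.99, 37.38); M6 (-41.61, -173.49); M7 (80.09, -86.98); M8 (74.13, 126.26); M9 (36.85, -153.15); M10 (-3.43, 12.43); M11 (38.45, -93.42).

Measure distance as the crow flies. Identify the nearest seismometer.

M11

Distances from (-35.97, -76.06):
M1: 91.36 km
M2: 184.17 km
M3: 249.05 km
M4: 114.12 km
M5: 156.60 km
M6: 97.59 km
M7: 116.57 km
M8: 230.34 km
M9: 106.05 km
M10: 94.28 km
M11: 76.42 km
Minimum: M11 at 76.42 km.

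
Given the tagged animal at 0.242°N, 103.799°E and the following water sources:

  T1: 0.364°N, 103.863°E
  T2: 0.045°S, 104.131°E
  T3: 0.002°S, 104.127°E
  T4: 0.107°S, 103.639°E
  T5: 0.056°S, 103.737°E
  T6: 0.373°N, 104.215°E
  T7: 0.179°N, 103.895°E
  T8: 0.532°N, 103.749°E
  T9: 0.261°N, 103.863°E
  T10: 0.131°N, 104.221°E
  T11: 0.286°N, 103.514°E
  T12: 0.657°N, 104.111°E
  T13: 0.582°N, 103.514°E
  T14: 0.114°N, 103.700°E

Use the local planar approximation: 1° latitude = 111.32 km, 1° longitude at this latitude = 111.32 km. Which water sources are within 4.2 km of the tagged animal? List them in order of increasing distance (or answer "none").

Distances from 0.242°N, 103.799°E:
T1: 15.336 km
T2: 48.853 km
T3: 45.508 km
T4: 42.739 km
T5: 33.884 km
T6: 48.551 km
T7: 12.782 km
T8: 32.759 km
T9: 7.432 km
T10: 48.575 km
T11: 32.102 km
T12: 57.797 km
T13: 49.387 km
T14: 18.014 km
Threshold 4.2 km: none within range.

none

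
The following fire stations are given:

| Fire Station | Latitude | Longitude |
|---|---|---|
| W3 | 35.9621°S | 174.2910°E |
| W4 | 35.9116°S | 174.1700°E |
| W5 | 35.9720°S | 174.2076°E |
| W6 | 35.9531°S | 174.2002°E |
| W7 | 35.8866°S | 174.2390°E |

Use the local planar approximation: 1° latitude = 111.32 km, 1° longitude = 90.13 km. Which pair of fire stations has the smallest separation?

Pairwise distances:
W3–W4: 12.2694 km
W3–W5: 7.5972 km
W3–W6: 8.2449 km
W3–W7: 9.6231 km
W4–W5: 7.5295 km
W4–W6: 5.3620 km
W4–W7: 6.8133 km
W5–W6: 2.2071 km
W5–W7: 9.9190 km
W6–W7: 8.1872 km
Closest pair: W5–W6 at 2.2071 km.

W5 and W6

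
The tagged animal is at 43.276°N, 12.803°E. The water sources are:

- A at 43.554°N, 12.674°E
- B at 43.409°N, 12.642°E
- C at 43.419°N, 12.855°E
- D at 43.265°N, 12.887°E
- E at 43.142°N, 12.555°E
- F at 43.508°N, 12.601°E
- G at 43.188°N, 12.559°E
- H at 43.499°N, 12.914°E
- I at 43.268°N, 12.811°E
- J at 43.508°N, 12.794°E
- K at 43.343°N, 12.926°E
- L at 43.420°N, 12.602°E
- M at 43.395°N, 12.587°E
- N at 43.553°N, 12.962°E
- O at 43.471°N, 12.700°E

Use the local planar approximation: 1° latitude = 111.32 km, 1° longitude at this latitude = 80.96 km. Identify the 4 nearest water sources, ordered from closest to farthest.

Distances from 43.276°N, 12.803°E:
A: 32.662 km
B: 19.726 km
C: 16.466 km
D: 6.910 km
E: 25.013 km
F: 30.569 km
G: 22.050 km
H: 26.401 km
I: 1.101 km
J: 25.837 km
K: 12.442 km
L: 22.842 km
M: 21.938 km
N: 33.415 km
O: 23.254 km
Sorted: I (1.101 km) < D (6.910 km) < K (12.442 km) < C (16.466 km) < B (19.726 km) < M (21.938 km) < …

I, D, K, C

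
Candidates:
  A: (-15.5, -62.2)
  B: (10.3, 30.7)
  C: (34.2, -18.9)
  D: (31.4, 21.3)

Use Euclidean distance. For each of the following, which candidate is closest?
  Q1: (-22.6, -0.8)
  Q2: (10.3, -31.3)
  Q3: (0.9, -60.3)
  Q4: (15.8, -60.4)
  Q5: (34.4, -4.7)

Q1→B; Q2→C; Q3→A; Q4→A; Q5→C

Q1 at (-22.6, -0.8):
  A: √((7.1)² + (-61.4)²) = √(50.410 + 3769.960) = 61.8
  B: √((32.9)² + (31.5)²) = √(1082.410 + 992.250) = 45.5
  C: √((56.8)² + (-18.1)²) = √(3226.240 + 327.610) = 59.6
  D: √((54.0)² + (22.1)²) = √(2916.000 + 488.410) = 58.3
  → nearest: B (45.5)
Q2 at (10.3, -31.3):
  A: √((-25.8)² + (-30.9)²) = √(665.640 + 954.810) = 40.3
  B: √((0.0)² + (62.0)²) = √(0.000 + 3844.000) = 62.0
  C: √((23.9)² + (12.4)²) = √(571.210 + 153.760) = 26.9
  D: √((21.1)² + (52.6)²) = √(445.210 + 2766.760) = 56.7
  → nearest: C (26.9)
Q3 at (0.9, -60.3):
  A: √((-16.4)² + (-1.9)²) = √(268.960 + 3.610) = 16.5
  B: √((9.4)² + (91.0)²) = √(88.360 + 8281.000) = 91.5
  C: √((33.3)² + (41.4)²) = √(1108.890 + 1713.960) = 53.1
  D: √((30.5)² + (81.6)²) = √(930.250 + 6658.560) = 87.1
  → nearest: A (16.5)
Q4 at (15.8, -60.4):
  A: √((-31.3)² + (-1.8)²) = √(979.690 + 3.240) = 31.4
  B: √((-5.5)² + (91.1)²) = √(30.250 + 8299.210) = 91.3
  C: √((18.4)² + (41.5)²) = √(338.560 + 1722.250) = 45.4
  D: √((15.6)² + (81.7)²) = √(243.360 + 6674.890) = 83.2
  → nearest: A (31.4)
Q5 at (34.4, -4.7):
  A: √((-49.9)² + (-57.5)²) = √(2490.010 + 3306.250) = 76.1
  B: √((-24.1)² + (35.4)²) = √(580.810 + 1253.160) = 42.8
  C: √((-0.2)² + (-14.2)²) = √(0.040 + 201.640) = 14.2
  D: √((-3.0)² + (26.0)²) = √(9.000 + 676.000) = 26.2
  → nearest: C (14.2)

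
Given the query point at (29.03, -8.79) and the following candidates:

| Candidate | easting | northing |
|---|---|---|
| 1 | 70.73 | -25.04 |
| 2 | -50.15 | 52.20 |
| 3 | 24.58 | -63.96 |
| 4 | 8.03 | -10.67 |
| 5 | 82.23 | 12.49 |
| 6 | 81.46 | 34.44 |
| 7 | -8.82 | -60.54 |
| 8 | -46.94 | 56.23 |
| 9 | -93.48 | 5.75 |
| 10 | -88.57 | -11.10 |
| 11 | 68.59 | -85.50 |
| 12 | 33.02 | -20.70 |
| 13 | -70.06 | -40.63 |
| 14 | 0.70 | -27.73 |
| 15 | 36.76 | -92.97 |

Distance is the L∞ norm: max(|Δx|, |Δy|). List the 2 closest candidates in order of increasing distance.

12, 4

Distances from (29.03, -8.79):
1: max(|41.70|, |-16.25|) = 41.70
2: max(|-79.18|, |60.99|) = 79.18
3: max(|-4.45|, |-55.17|) = 55.17
4: max(|-21.00|, |-1.88|) = 21.00
5: max(|53.20|, |21.28|) = 53.20
6: max(|52.43|, |43.23|) = 52.43
7: max(|-37.85|, |-51.75|) = 51.75
8: max(|-75.97|, |65.02|) = 75.97
9: max(|-122.51|, |14.54|) = 122.51
10: max(|-117.60|, |-2.31|) = 117.60
11: max(|39.56|, |-76.71|) = 76.71
12: max(|3.99|, |-11.91|) = 11.91
13: max(|-99.09|, |-31.84|) = 99.09
14: max(|-28.33|, |-18.94|) = 28.33
15: max(|7.73|, |-84.18|) = 84.18
Sorted: 12 (11.91) < 4 (21.00) < 14 (28.33) < 1 (41.70) < …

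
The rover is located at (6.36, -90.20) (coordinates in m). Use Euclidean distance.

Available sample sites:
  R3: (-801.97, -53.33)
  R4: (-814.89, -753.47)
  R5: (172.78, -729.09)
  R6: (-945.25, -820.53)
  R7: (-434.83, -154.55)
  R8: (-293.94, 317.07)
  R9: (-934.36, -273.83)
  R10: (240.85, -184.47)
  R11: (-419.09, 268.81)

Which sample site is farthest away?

Distances from (6.36, -90.20):
R3: √((-808.33)² + (36.87)²) = √(653397.3889 + 1359.3969) = 809.17 m
R4: √((-821.25)² + (-663.27)²) = √(674451.5625 + 439927.0929) = 1055.64 m
R5: √((166.42)² + (-638.89)²) = √(27695.6164 + 408180.4321) = 660.21 m
R6: √((-951.61)² + (-730.33)²) = √(905561.5921 + 533381.9089) = 1199.56 m
R7: √((-441.19)² + (-64.35)²) = √(194648.6161 + 4140.9225) = 445.86 m
R8: √((-300.30)² + (407.27)²) = √(90180.0900 + 165868.8529) = 506.01 m
R9: √((-940.72)² + (-183.63)²) = √(884954.1184 + 33719.9769) = 958.47 m
R10: √((234.49)² + (-94.27)²) = √(54985.5601 + 8886.8329) = 252.73 m
R11: √((-425.45)² + (359.01)²) = √(181007.7025 + 128888.1801) = 556.68 m
Maximum: R6 at 1199.56 m.

R6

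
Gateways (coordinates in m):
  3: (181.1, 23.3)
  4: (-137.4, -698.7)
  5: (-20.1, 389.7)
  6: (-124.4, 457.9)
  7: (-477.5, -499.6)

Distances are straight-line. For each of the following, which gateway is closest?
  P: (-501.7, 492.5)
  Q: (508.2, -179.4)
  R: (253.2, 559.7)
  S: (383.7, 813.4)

P at (-501.7, 492.5):
  3: √((682.8)² + (-469.2)²) = √(466215.8400 + 220148.6400) = 828.47 m
  4: √((364.3)² + (-1191.2)²) = √(132714.4900 + 1418957.4400) = 1245.66 m
  5: √((481.6)² + (-102.8)²) = √(231938.5600 + 10567.8400) = 492.45 m
  6: √((377.3)² + (-34.6)²) = √(142355.2900 + 1197.1600) = 378.88 m
  7: √((24.2)² + (-992.1)²) = √(585.6400 + 984262.4100) = 992.40 m
  → nearest: 6 (378.88 m)
Q at (508.2, -179.4):
  3: √((-327.1)² + (202.7)²) = √(106994.4100 + 41087.2900) = 384.81 m
  4: √((-645.6)² + (-519.3)²) = √(416799.3600 + 269672.4900) = 828.54 m
  5: √((-528.3)² + (569.1)²) = √(279100.8900 + 323874.8100) = 776.52 m
  6: √((-632.6)² + (637.3)²) = √(400182.7600 + 406151.2900) = 897.96 m
  7: √((-985.7)² + (-320.2)²) = √(971604.4900 + 102528.0400) = 1036.40 m
  → nearest: 3 (384.81 m)
R at (253.2, 559.7):
  3: √((-72.1)² + (-536.4)²) = √(5198.4100 + 287724.9600) = 541.22 m
  4: √((-390.6)² + (-1258.4)²) = √(152568.3600 + 1583570.5600) = 1317.63 m
  5: √((-273.3)² + (-170.0)²) = √(74692.8900 + 28900.0000) = 321.86 m
  6: √((-377.6)² + (-101.8)²) = √(142581.7600 + 10363.2400) = 391.08 m
  7: √((-730.7)² + (-1059.3)²) = √(533922.4900 + 1122116.4900) = 1286.87 m
  → nearest: 5 (321.86 m)
S at (383.7, 813.4):
  3: √((-202.6)² + (-790.1)²) = √(41046.7600 + 624258.0100) = 815.66 m
  4: √((-521.1)² + (-1512.1)²) = √(271545.2100 + 2286446.4100) = 1599.37 m
  5: √((-403.8)² + (-423.7)²) = √(163054.4400 + 179521.6900) = 585.30 m
  6: √((-508.1)² + (-355.5)²) = √(258165.6100 + 126380.2500) = 620.12 m
  7: √((-861.2)² + (-1313.0)²) = √(741665.4400 + 1723969.0000) = 1570.23 m
  → nearest: 5 (585.30 m)

P→6; Q→3; R→5; S→5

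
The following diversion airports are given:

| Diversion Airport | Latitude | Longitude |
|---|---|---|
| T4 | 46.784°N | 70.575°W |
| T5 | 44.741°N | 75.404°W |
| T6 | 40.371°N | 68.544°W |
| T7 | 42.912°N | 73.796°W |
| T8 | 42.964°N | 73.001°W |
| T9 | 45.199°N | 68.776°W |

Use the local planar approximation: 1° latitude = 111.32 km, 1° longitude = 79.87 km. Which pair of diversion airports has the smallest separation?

T7 and T8

Pairwise distances:
T4–T5: √((-2.043·111.32)² + (-4.829·79.87)²) = √(51722.93116 + 148758.49628) = 447.752 km
T4–T6: √((-6.413·111.32)² + (2.031·79.87)²) = √(509646.29947 + 26314.02092) = 732.093 km
T4–T7: √((-3.872·111.32)² + (-3.221·79.87)²) = √(185787.75744 + 66183.36104) = 501.967 km
T4–T8: √((-3.820·111.32)² + (-2.426·79.87)²) = √(180831.09876 + 37544.72796) = 467.307 km
T4–T9: √((-1.585·111.32)² + (1.799·79.87)²) = √(31131.84994 + 20645.70395) = 227.547 km
T5–T6: √((-4.370·111.32)² + (6.860·79.87)²) = √(236651.50420 + 300203.39563) = 732.704 km
T5–T7: √((-1.829·111.32)² + (1.608·79.87)²) = √(41454.70283 + 16494.51149) = 240.726 km
T5–T8: √((-1.777·111.32)² + (2.403·79.87)²) = √(39131.02743 + 36836.20748) = 275.622 km
T5–T9: √((0.458·111.32)² + (6.628·79.87)²) = √(2599.42536 + 280241.44804) = 531.828 km
T6–T7: √((2.541·111.32)² + (-5.252·79.87)²) = √(80012.11038 + 175961.15488) = 505.938 km
T6–T8: √((2.593·111.32)² + (-4.457·79.87)²) = √(83320.41586 + 126722.18046) = 458.304 km
T6–T9: √((4.828·111.32)² + (-0.232·79.87)²) = √(288855.68421 + 343.35497) = 537.772 km
T7–T8: √((0.052·111.32)² + (0.795·79.87)²) = √(33.50835 + 4031.82456) = 63.760 km
T7–T9: √((2.287·111.32)² + (5.020·79.87)²) = √(64815.47745 + 160758.81757) = 474.947 km
T8–T9: √((2.235·111.32)² + (4.225·79.87)²) = √(61901.53952 + 113873.00868) = 419.255 km
Closest pair: T7–T8 at 63.760 km.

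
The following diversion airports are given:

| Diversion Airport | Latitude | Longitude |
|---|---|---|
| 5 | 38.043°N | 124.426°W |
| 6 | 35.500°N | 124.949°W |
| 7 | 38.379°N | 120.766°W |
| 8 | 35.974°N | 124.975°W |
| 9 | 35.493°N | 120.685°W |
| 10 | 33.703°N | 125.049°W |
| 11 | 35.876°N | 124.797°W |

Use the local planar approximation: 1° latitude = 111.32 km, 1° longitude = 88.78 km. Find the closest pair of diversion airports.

Pairwise distances:
8–11: 19.203 km
6–11: 43.978 km
6–8: 52.816 km
6–10: 200.239 km
5–8: 235.422 km
10–11: 242.931 km
5–11: 243.469 km
8–10: 252.893 km
5–6: 286.869 km
7–9: 321.350 km
5–7: 327.080 km
9–11: 367.545 km
6–9: 378.559 km
8–9: 384.612 km
9–10: 435.674 km
5–9: 436.907 km
7–11: 453.552 km
7–8: 459.684 km
5–10: 486.285 km
6–7: 490.538 km
7–10: 644.624 km
Closest pair: 8–11 at 19.203 km.

8 and 11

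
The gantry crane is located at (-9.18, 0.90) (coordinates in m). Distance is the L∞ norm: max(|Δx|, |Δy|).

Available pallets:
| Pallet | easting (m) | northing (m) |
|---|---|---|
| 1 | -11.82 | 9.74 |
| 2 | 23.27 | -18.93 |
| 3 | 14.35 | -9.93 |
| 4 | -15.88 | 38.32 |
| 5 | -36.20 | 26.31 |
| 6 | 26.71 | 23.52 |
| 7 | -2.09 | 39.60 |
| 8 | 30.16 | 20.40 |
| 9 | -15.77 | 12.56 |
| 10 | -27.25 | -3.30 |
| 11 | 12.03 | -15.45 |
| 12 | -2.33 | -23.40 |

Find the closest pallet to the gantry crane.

Distances from (-9.18, 0.90):
1: max(|-2.64|, |8.84|) = 8.84 m
2: max(|32.45|, |-19.83|) = 32.45 m
3: max(|23.53|, |-10.83|) = 23.53 m
4: max(|-6.70|, |37.42|) = 37.42 m
5: max(|-27.02|, |25.41|) = 27.02 m
6: max(|35.89|, |22.62|) = 35.89 m
7: max(|7.09|, |38.70|) = 38.70 m
8: max(|39.34|, |19.50|) = 39.34 m
9: max(|-6.59|, |11.66|) = 11.66 m
10: max(|-18.07|, |-4.20|) = 18.07 m
11: max(|21.21|, |-16.35|) = 21.21 m
12: max(|6.85|, |-24.30|) = 24.30 m
Minimum: 1 at 8.84 m.

1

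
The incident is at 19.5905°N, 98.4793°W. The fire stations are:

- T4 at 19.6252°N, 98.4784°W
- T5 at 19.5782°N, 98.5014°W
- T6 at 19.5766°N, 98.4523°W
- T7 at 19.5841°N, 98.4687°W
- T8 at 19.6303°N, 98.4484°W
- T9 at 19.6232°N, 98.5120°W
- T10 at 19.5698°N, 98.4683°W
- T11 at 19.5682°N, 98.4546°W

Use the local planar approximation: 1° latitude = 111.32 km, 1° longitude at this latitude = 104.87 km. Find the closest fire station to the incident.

T7

Distances from 19.5905°N, 98.4793°W:
T4: √((0.0347·111.32)² + (0.0009·104.87)²) = √(14.921255 + 0.008908) = 3.8640 km
T5: √((-0.0123·111.32)² + (-0.0221·104.87)²) = √(1.874807 + 5.371395) = 2.6919 km
T6: √((-0.0139·111.32)² + (0.0270·104.87)²) = √(2.394286 + 8.017336) = 3.2267 km
T7: √((-0.0064·111.32)² + (0.0106·104.87)²) = √(0.507582 + 1.235703) = 1.3203 km
T8: √((0.0398·111.32)² + (0.0309·104.87)²) = √(19.629649 + 10.500730) = 5.4891 km
T9: √((0.0327·111.32)² + (-0.0327·104.87)²) = √(13.250794 + 11.759749) = 5.0011 km
T10: √((-0.0207·111.32)² + (0.0110·104.87)²) = √(5.309909 + 1.330724) = 2.5769 km
T11: √((-0.0223·111.32)² + (0.0247·104.87)²) = √(6.162488 + 6.709597) = 3.5878 km
Minimum: T7 at 1.3203 km.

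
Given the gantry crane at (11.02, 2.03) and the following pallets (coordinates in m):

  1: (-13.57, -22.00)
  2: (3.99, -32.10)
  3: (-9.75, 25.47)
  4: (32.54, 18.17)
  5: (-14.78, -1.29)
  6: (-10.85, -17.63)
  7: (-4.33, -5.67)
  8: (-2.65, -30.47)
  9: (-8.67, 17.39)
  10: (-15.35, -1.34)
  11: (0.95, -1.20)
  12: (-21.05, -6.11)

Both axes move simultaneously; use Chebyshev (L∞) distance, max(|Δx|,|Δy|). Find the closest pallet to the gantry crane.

Distances from (11.02, 2.03):
1: 24.59 m
2: 34.13 m
3: 23.44 m
4: 21.52 m
5: 25.80 m
6: 21.87 m
7: 15.35 m
8: 32.50 m
9: 19.69 m
10: 26.37 m
11: 10.07 m
12: 32.07 m
Minimum: 11 at 10.07 m.

11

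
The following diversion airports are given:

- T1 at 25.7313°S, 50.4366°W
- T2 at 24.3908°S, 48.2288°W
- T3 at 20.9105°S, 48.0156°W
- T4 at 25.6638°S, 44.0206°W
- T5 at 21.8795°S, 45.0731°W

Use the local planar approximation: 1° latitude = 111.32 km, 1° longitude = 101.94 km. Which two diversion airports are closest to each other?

T1 and T2

Pairwise distances:
T1–T2: √((1.3405·111.32)² + (2.2078·101.94)²) = √(22267.939462 + 50653.413386) = 270.0395 km
T3–T5: √((-0.9690·111.32)² + (2.9425·101.94)²) = √(11635.738420 + 89975.071726) = 318.7645 km
T2–T3: √((3.4803·111.32)² + (0.2132·101.94)²) = √(150099.677230 + 472.349717) = 388.0361 km
T2–T5: √((2.5113·111.32)² + (3.1557·101.94)²) = √(78152.628398 + 103485.780180) = 426.1906 km
T4–T5: √((3.7843·111.32)² + (-1.0525·101.94)²) = √(177466.960364 + 11511.541076) = 434.7166 km
T2–T4: √((-1.2730·111.32)² + (4.2082·101.94)²) = √(20081.826131 + 184027.193323) = 451.7843 km
T1–T3: √((4.8208·111.32)² + (2.4210·101.94)²) = √(287994.785227 + 60908.630875) = 590.6805 km
T1–T4: √((0.0675·111.32)² + (6.4160·101.94)²) = √(56.461699 + 427777.530533) = 654.0902 km
T3–T4: √((-4.7533·111.32)² + (3.9950·101.94)²) = √(279986.341515 + 165852.806850) = 667.7119 km
T1–T5: √((3.8518·111.32)² + (5.3635·101.94)²) = √(183854.325968 + 298941.237792) = 694.8349 km
Closest pair: T1–T2 at 270.0395 km.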